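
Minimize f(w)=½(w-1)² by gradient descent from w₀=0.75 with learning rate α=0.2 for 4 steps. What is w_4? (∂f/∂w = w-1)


step 1: grad = 0.75-1 = -0.25; w = 0.75 - 0.2·(-0.25) = 0.8
step 2: grad = 0.8-1 = -0.2; w = 0.8 - 0.2·(-0.2) = 0.84
step 3: grad = 0.84-1 = -0.16; w = 0.84 - 0.2·(-0.16) = 0.872
step 4: grad = 0.872-1 = -0.128; w = 0.872 - 0.2·(-0.128) = 0.8976

0.8976


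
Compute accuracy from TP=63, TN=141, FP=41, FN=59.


Accuracy = (TP+TN)/(TP+TN+FP+FN)
= (63+141)/(304)
= 204/304 = 67.11%

67.11%


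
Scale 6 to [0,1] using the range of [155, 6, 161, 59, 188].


min=6, max=188
(6-6)/(188-6) = 0/182 = 0.0

0.0


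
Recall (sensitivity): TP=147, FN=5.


Recall = TP/(TP+FN)
= 147/(147+5)
= 147/152 = 96.71%

96.71%


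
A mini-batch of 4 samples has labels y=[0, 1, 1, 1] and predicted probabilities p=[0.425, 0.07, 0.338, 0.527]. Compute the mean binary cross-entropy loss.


L[0] = -ln(1-0.425) = -ln(0.575) = 0.5534
L[1] = -ln(0.07) = 2.6593
L[2] = -ln(0.338) = 1.0847
L[3] = -ln(0.527) = 0.6406
mean = (0.5534 + 2.6593 + 1.0847 + 0.6406)/4 = 1.2345

1.2345


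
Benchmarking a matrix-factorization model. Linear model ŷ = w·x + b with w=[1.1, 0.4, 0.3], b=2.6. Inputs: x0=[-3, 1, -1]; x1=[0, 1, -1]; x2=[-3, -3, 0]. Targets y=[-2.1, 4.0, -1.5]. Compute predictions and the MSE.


ŷ0 = (1.1)·(-3) + (0.4)·(1) + (0.3)·(-1) + 2.6 = -0.6
ŷ1 = (1.1)·(0) + (0.4)·(1) + (0.3)·(-1) + 2.6 = 2.7
ŷ2 = (1.1)·(-3) + (0.4)·(-3) + (0.3)·(0) + 2.6 = -1.9
errors² = [2.25, 1.69, 0.16]
MSE = 4.1000/3 = 1.3667

1.3667


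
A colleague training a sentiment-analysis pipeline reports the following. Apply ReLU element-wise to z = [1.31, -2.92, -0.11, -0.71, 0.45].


ReLU(1.31) = max(0, 1.31) = 1.31
ReLU(-2.92) = max(0, -2.92) = 0.0
ReLU(-0.11) = max(0, -0.11) = 0.0
ReLU(-0.71) = max(0, -0.71) = 0.0
ReLU(0.45) = max(0, 0.45) = 0.45
result = [1.31, 0.0, 0.0, 0.0, 0.45]

[1.31, 0.0, 0.0, 0.0, 0.45]


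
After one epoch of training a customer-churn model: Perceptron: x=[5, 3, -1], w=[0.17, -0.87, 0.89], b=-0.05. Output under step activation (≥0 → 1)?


z = (5)·(0.17) + (3)·(-0.87) + (-1)·(0.89) - 0.05
  = -2.7
step(z) = 0 (z<0)

0


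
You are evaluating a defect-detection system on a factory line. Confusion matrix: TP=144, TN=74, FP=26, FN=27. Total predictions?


Total = TP + TN + FP + FN
= 144 + 74 + 26 + 27
= 271
(Predicted positive: 170, predicted negative: 101)

271


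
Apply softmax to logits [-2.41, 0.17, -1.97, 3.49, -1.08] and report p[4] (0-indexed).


Exponentials: e^-2.41=0.0898, e^0.17=1.1853, e^-1.97=0.1395, e^3.49=32.7859, e^-1.08=0.3396
Sum = 34.5401
Softmax = [0.0026, 0.0343, 0.004, 0.9492, 0.0098]
p[4] = 0.3396/34.5401 = 0.0098

0.0098


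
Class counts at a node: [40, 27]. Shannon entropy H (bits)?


Probabilities: [40/67, 27/67] ≈ [0.597, 0.403]
H = -((40/67)·log₂(40/67) + (27/67)·log₂(27/67))
  = 0.9727 bits

0.9727 bits


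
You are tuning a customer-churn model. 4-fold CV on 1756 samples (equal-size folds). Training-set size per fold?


Fold size = 1756/4 = 439
Training per fold = 1756 - 439 = 1317

1317


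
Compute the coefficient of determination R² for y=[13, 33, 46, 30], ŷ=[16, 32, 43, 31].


ȳ = 30.5
SS_res = Σ(y-ŷ)² = 20
SS_tot = Σ(y-ȳ)² = 553
R² = 1 - SS_res/SS_tot = 1 - 0.0362 = 0.9638

0.9638


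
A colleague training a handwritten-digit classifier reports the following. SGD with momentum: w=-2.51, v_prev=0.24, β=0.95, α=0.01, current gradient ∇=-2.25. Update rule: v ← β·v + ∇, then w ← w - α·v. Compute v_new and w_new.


v_new = 0.95·0.24 - 2.25 = 0.228 - 2.25 = -2.022
w_new = -2.51 - 0.01·-2.022 = -2.51 + 0.02022 = -2.48978

v_new=-2.022, w_new=-2.48978


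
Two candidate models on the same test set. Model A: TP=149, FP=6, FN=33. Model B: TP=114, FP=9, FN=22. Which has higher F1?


Model A: P=149/155=0.9613, R=149/182=0.8187, F1=2PR/(P+R)=2TP/(2TP+FP+FN)=298/337=0.8843
Model B: P=114/123=0.9268, R=114/136=0.8382, F1=2PR/(P+R)=2TP/(2TP+FP+FN)=228/259=0.8803
0.8843 > 0.8803 → Model A

Model A


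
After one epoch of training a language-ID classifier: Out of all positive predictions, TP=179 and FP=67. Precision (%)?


Precision = TP/(TP+FP)
= 179/(179+67)
= 179/246 = 72.76%

72.76%


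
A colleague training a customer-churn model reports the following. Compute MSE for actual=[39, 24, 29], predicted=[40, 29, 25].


Squared errors: (39-40)²=1, (24-29)²=25, (29-25)²=16
Sum = 42
MSE = 42/3 = 14

14


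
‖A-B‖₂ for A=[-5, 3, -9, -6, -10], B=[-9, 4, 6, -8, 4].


d = √((-5+ 9)² + (3-4)² + (-9-6)² + (-6+ 8)² + (-10-4)²)
  = √(16 + 1 + 225 + 4 + 196)
  = √442 = 21.0238

21.0238


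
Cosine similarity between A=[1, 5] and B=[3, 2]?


A·B = 1·3 + 5·2 = 13
‖A‖ = √26 = 5.099, ‖B‖ = √13 = 3.6056
cos = 13/(√26·√13) = 13/√338 = 0.7071

0.7071


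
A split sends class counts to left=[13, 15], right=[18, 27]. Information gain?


Parent = [31, 42], H_parent = 0.9836
H_left = 0.9963 (n=28), H_right = 0.971 (n=45)
H_children = (28/73)·0.9963 + (45/73)·0.971 = 0.9807
IG = 0.9836 - 0.9807 = 0.0029

0.0029


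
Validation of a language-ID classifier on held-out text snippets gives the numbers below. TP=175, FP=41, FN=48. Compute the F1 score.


Precision = 175/216 = 0.8102
Recall = 175/223 = 0.7848
F1 = 2·P·R/(P+R) = 2·TP/(2·TP+FP+FN) = 350/(350+41+48) = 350/439 = 0.7973

0.7973


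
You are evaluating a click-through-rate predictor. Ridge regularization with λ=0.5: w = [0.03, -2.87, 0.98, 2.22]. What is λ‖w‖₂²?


‖w‖₂² = (0.03)² + (-2.87)² + (0.98)² + (2.22)²
     = 0.0009 + 8.2369 + 0.9604 + 4.9284
     = 14.1266
λ·‖w‖₂² = 0.5·14.1266 = 7.0633

7.0633


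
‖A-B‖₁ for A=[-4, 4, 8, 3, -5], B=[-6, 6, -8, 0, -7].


d = |-4+ 6| + |4-6| + |8+ 8| + |3-0| + |-5+ 7|
  = 2 + 2 + 16 + 3 + 2
  = 25

25


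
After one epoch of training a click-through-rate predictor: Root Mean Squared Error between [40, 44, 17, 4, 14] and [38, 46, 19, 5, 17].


MSE = 22/5 = 4.4
RMSE = √(22/5) = 2.0976

2.0976


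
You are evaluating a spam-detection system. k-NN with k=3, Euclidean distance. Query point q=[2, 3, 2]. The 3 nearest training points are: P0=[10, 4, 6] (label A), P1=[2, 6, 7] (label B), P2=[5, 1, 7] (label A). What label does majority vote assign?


d(q,P0) = 9.0  (label A)
d(q,P1) = 5.831  (label B)
d(q,P2) = 6.1644  (label A)
Votes: A=2, B=1
Majority → A

A


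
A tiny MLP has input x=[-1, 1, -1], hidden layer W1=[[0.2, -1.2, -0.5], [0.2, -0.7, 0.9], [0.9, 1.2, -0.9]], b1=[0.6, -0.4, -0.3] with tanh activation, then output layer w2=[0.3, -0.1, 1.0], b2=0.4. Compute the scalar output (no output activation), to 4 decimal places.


z1[0] = (0.2)·(-1) + (-1.2)·(1) + (-0.5)·(-1) + 0.6 = -0.3
z1[1] = (0.2)·(-1) + (-0.7)·(1) + (0.9)·(-1) - 0.4 = -2.2
z1[2] = (0.9)·(-1) + (1.2)·(1) + (-0.9)·(-1) - 0.3 = 0.9
h = tanh(z1) = [-0.2913, -0.9757, 0.7163]
output = (0.3)·(-0.2913) + (-0.1)·(-0.9757) + (1.0)·(0.7163) + 0.4 = 1.1265

1.1265


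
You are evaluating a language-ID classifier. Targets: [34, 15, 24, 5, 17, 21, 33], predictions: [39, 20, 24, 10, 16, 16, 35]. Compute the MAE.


Absolute errors: |34-39|=5, |15-20|=5, |24-24|=0, |5-10|=5, |17-16|=1, |21-16|=5, |33-35|=2
Sum = 23
MAE = 23/7 = 23/7

23/7


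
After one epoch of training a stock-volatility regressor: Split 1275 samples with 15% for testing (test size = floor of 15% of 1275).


Test = ⌊1275·15/100⌋ = 191
Train = 1275 - 191 = 1084

Train: 1084, Test: 191


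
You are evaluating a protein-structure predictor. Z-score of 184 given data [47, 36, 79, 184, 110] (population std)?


μ = 91.2, σ = 53.1315
z = (184 - 91.2)/53.1315 = 1.7466

1.7466


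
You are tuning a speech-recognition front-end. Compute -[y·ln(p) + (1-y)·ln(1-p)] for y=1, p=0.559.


BCE = -[y·ln(p) + (1-y)·ln(1-p)]
= -1·ln(0.559) - 0
= -ln(0.559) = 0.5816

0.5816


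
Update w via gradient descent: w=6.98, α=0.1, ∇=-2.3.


w_new = w - α·∇
= 6.98 - 0.1·-2.3
= 6.98 + 0.23
= 7.21

7.21


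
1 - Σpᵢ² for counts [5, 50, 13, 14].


Probabilities: [5/82, 50/82, 13/82, 14/82] ≈ [0.061, 0.6098, 0.1585, 0.1707]
Σpᵢ² = (25 + 2500 + 169 + 196)/82² = 2890/6724
Gini = 1 - Σpᵢ² = 1 - 2890/6724 = 0.5702

0.5702


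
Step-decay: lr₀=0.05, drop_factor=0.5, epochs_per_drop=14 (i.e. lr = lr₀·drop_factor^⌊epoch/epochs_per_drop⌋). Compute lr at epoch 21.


n_drops = ⌊21/14⌋ = 1
lr = 0.05·0.5^1 = 0.05·0.5 = 0.025

0.025


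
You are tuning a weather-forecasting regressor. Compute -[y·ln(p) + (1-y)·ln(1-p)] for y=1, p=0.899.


BCE = -[y·ln(p) + (1-y)·ln(1-p)]
= -1·ln(0.899) - 0
= -ln(0.899) = 0.1065

0.1065


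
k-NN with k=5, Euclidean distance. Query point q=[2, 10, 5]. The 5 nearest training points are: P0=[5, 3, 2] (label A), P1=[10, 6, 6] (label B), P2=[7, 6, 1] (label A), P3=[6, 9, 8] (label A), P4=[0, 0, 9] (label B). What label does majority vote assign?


d(q,P0) = 8.1854  (label A)
d(q,P1) = 9.0  (label B)
d(q,P2) = 7.5498  (label A)
d(q,P3) = 5.099  (label A)
d(q,P4) = 10.9545  (label B)
Votes: A=3, B=2
Majority → A

A


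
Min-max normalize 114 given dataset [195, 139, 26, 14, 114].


min=14, max=195
(114-14)/(195-14) = 100/181 = 0.5525

0.5525


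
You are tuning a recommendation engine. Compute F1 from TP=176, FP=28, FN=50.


Precision = 176/204 = 0.8627
Recall = 176/226 = 0.7788
F1 = 2·P·R/(P+R) = 2·TP/(2·TP+FP+FN) = 352/(352+28+50) = 352/430 = 0.8186

0.8186


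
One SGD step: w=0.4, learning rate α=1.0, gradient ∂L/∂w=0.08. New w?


w_new = w - α·∇
= 0.4 - 1.0·0.08
= 0.4 - 0.08
= 0.32

0.32


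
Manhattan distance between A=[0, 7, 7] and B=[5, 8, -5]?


d = |0-5| + |7-8| + |7+ 5|
  = 5 + 1 + 12
  = 18

18


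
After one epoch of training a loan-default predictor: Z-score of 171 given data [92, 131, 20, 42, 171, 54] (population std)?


μ = 85, σ = 52.5928
z = (171 - 85)/52.5928 = 1.6352

1.6352


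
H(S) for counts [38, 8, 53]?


Probabilities: [38/99, 8/99, 53/99] ≈ [0.3838, 0.0808, 0.5354]
H = -((38/99)·log₂(38/99) + (8/99)·log₂(8/99) + (53/99)·log₂(53/99))
  = 1.3061 bits

1.3061 bits


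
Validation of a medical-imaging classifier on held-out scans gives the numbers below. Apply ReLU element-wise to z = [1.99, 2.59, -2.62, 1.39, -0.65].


ReLU(1.99) = max(0, 1.99) = 1.99
ReLU(2.59) = max(0, 2.59) = 2.59
ReLU(-2.62) = max(0, -2.62) = 0.0
ReLU(1.39) = max(0, 1.39) = 1.39
ReLU(-0.65) = max(0, -0.65) = 0.0
result = [1.99, 2.59, 0.0, 1.39, 0.0]

[1.99, 2.59, 0.0, 1.39, 0.0]


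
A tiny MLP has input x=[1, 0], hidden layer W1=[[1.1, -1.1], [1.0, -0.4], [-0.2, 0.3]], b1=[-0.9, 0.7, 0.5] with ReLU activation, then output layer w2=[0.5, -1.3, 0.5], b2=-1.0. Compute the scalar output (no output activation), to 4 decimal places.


z1[0] = (1.1)·(1) + (-1.1)·(0) - 0.9 = 0.2
z1[1] = (1.0)·(1) + (-0.4)·(0) + 0.7 = 1.7
z1[2] = (-0.2)·(1) + (0.3)·(0) + 0.5 = 0.3
h = ReLU(z1) = [0.2, 1.7, 0.3]
output = (0.5)·(0.2) + (-1.3)·(1.7) + (0.5)·(0.3) - 1.0 = -2.96

-2.96


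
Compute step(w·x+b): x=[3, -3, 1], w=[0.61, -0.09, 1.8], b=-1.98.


z = (3)·(0.61) + (-3)·(-0.09) + (1)·(1.8) - 1.98
  = 1.92
step(z) = 1 (z≥0)

1


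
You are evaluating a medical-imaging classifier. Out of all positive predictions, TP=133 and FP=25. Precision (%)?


Precision = TP/(TP+FP)
= 133/(133+25)
= 133/158 = 84.18%

84.18%


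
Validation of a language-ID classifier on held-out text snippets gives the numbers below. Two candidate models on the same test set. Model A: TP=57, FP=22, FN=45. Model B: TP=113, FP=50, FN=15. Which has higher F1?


Model A: P=57/79=0.7215, R=57/102=0.5588, F1=2PR/(P+R)=2TP/(2TP+FP+FN)=114/181=0.6298
Model B: P=113/163=0.6933, R=113/128=0.8828, F1=2PR/(P+R)=2TP/(2TP+FP+FN)=226/291=0.7766
0.6298 < 0.7766 → Model B

Model B


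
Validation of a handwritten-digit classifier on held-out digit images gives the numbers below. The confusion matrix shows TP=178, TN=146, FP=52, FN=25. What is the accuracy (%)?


Accuracy = (TP+TN)/(TP+TN+FP+FN)
= (178+146)/(401)
= 324/401 = 80.8%

80.8%


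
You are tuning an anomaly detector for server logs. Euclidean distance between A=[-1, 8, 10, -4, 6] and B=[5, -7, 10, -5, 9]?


d = √((-1-5)² + (8+ 7)² + (10-10)² + (-4+ 5)² + (6-9)²)
  = √(36 + 225 + 0 + 1 + 9)
  = √271 = 16.4621

16.4621


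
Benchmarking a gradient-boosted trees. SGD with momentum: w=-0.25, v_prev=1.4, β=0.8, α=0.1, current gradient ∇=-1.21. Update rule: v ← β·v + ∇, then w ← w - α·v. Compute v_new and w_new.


v_new = 0.8·1.4 - 1.21 = 1.12 - 1.21 = -0.09
w_new = -0.25 - 0.1·-0.09 = -0.25 + 0.009 = -0.241

v_new=-0.09, w_new=-0.241


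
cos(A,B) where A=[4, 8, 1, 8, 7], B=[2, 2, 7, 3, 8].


A·B = 4·2 + 8·2 + 1·7 + 8·3 + 7·8 = 111
‖A‖ = √194 = 13.9284, ‖B‖ = √130 = 11.4018
cos = 111/(√194·√130) = 111/√25220 = 0.699

0.699


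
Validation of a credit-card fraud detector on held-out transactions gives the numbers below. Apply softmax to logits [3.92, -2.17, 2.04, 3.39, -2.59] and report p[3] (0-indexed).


Exponentials: e^3.92=50.4004, e^-2.17=0.1142, e^2.04=7.6906, e^3.39=29.666, e^-2.59=0.075
Sum = 87.9462
Softmax = [0.5731, 0.0013, 0.0874, 0.3373, 0.0009]
p[3] = 29.666/87.9462 = 0.3373

0.3373


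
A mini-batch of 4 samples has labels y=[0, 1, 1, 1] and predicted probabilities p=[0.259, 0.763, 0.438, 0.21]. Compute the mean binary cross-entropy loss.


L[0] = -ln(1-0.259) = -ln(0.741) = 0.2998
L[1] = -ln(0.763) = 0.2705
L[2] = -ln(0.438) = 0.8255
L[3] = -ln(0.21) = 1.5606
mean = (0.2998 + 0.2705 + 0.8255 + 1.5606)/4 = 0.7391

0.7391


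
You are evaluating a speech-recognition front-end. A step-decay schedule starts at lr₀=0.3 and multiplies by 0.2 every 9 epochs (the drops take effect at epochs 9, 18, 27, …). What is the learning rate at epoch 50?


n_drops = ⌊50/9⌋ = 5
lr = 0.3·0.2^5 = 0.3·0.00032 = 0.000096

0.000096


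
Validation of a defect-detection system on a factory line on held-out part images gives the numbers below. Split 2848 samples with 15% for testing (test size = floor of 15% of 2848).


Test = ⌊2848·15/100⌋ = 427
Train = 2848 - 427 = 2421

Train: 2421, Test: 427


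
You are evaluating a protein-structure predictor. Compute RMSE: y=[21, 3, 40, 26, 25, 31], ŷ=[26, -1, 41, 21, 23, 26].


MSE = 96/6 = 16
RMSE = √(96/6) = 4.0

4.0


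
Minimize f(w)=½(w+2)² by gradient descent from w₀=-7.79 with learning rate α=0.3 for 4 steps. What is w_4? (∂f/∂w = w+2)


step 1: grad = -7.79+2 = -5.79; w = -7.79 - 0.3·(-5.79) = -6.053
step 2: grad = -6.053+2 = -4.053; w = -6.053 - 0.3·(-4.053) = -4.8371
step 3: grad = -4.8371+2 = -2.8371; w = -4.8371 - 0.3·(-2.8371) = -3.98597
step 4: grad = -3.98597+2 = -1.98597; w = -3.98597 - 0.3·(-1.98597) = -3.390179

-3.390179


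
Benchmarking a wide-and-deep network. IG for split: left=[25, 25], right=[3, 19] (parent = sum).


Parent = [28, 44], H_parent = 0.9641
H_left = 1 (n=50), H_right = 0.5746 (n=22)
H_children = (50/72)·1 + (22/72)·0.5746 = 0.87
IG = 0.9641 - 0.87 = 0.0941

0.0941


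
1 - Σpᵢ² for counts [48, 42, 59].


Probabilities: [48/149, 42/149, 59/149] ≈ [0.3221, 0.2819, 0.396]
Σpᵢ² = (2304 + 1764 + 3481)/149² = 7549/22201
Gini = 1 - Σpᵢ² = 1 - 7549/22201 = 0.66

0.66


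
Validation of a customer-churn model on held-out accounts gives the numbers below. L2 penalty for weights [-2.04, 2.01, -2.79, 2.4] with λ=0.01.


‖w‖₂² = (-2.04)² + (2.01)² + (-2.79)² + (2.4)²
     = 4.1616 + 4.0401 + 7.7841 + 5.76
     = 21.7458
λ·‖w‖₂² = 0.01·21.7458 = 0.217458

0.217458


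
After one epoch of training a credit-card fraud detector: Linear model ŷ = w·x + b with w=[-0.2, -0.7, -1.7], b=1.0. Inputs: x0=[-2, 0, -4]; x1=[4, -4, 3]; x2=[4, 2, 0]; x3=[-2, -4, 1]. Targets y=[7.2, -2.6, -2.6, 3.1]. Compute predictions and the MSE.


ŷ0 = (-0.2)·(-2) + (-0.7)·(0) + (-1.7)·(-4) + 1.0 = 8.2
ŷ1 = (-0.2)·(4) + (-0.7)·(-4) + (-1.7)·(3) + 1.0 = -2.1
ŷ2 = (-0.2)·(4) + (-0.7)·(2) + (-1.7)·(0) + 1.0 = -1.2
ŷ3 = (-0.2)·(-2) + (-0.7)·(-4) + (-1.7)·(1) + 1.0 = 2.5
errors² = [1.0, 0.25, 1.96, 0.36]
MSE = 3.5700/4 = 0.8925

0.8925


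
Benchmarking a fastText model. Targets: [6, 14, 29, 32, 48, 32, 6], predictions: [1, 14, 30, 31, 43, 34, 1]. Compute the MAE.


Absolute errors: |6-1|=5, |14-14|=0, |29-30|=1, |32-31|=1, |48-43|=5, |32-34|=2, |6-1|=5
Sum = 19
MAE = 19/7 = 19/7

19/7


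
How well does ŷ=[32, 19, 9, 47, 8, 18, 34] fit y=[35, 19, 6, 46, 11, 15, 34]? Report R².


ȳ = 23.7143
SS_res = Σ(y-ŷ)² = 37
SS_tot = Σ(y-ȳ)² = 1303.43
R² = 1 - SS_res/SS_tot = 1 - 0.0284 = 0.9716

0.9716


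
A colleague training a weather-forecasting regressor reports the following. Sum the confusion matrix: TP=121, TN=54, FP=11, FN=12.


Total = TP + TN + FP + FN
= 121 + 54 + 11 + 12
= 198
(Predicted positive: 132, predicted negative: 66)

198


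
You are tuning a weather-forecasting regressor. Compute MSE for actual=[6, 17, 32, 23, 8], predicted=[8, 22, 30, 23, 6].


Squared errors: (6-8)²=4, (17-22)²=25, (32-30)²=4, (23-23)²=0, (8-6)²=4
Sum = 37
MSE = 37/5 = 37/5

37/5


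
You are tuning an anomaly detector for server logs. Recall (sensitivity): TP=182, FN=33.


Recall = TP/(TP+FN)
= 182/(182+33)
= 182/215 = 84.65%

84.65%


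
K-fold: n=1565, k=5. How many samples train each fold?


Fold size = 1565/5 = 313
Training per fold = 1565 - 313 = 1252

1252


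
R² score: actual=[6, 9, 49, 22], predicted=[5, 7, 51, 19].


ȳ = 21.5
SS_res = Σ(y-ŷ)² = 18
SS_tot = Σ(y-ȳ)² = 1153
R² = 1 - SS_res/SS_tot = 1 - 0.0156 = 0.9844

0.9844


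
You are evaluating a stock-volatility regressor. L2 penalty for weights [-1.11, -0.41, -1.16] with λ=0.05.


‖w‖₂² = (-1.11)² + (-0.41)² + (-1.16)²
     = 1.2321 + 0.1681 + 1.3456
     = 2.7458
λ·‖w‖₂² = 0.05·2.7458 = 0.13729

0.13729


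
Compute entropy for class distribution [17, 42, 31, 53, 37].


Probabilities: [17/180, 42/180, 31/180, 53/180, 37/180] ≈ [0.0944, 0.2333, 0.1722, 0.2944, 0.2056]
H = -((17/180)·log₂(17/180) + (42/180)·log₂(42/180) + (31/180)·log₂(31/180) + (53/180)·log₂(53/180) + (37/180)·log₂(37/180))
  = 2.237 bits

2.237 bits


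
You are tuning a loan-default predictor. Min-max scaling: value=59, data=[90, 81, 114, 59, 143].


min=59, max=143
(59-59)/(143-59) = 0/84 = 0.0

0.0


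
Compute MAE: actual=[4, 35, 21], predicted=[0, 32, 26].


Absolute errors: |4-0|=4, |35-32|=3, |21-26|=5
Sum = 12
MAE = 12/3 = 4

4


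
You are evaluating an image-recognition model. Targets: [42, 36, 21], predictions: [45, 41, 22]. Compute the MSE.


Squared errors: (42-45)²=9, (36-41)²=25, (21-22)²=1
Sum = 35
MSE = 35/3 = 35/3

35/3


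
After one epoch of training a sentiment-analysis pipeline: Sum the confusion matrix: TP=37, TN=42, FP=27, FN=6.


Total = TP + TN + FP + FN
= 37 + 42 + 27 + 6
= 112
(Predicted positive: 64, predicted negative: 48)

112


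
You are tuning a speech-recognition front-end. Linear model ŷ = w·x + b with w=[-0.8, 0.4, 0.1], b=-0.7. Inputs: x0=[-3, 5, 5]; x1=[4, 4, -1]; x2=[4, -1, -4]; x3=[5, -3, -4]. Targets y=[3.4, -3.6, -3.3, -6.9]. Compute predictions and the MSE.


ŷ0 = (-0.8)·(-3) + (0.4)·(5) + (0.1)·(5) - 0.7 = 4.2
ŷ1 = (-0.8)·(4) + (0.4)·(4) + (0.1)·(-1) - 0.7 = -2.4
ŷ2 = (-0.8)·(4) + (0.4)·(-1) + (0.1)·(-4) - 0.7 = -4.7
ŷ3 = (-0.8)·(5) + (0.4)·(-3) + (0.1)·(-4) - 0.7 = -6.3
errors² = [0.64, 1.44, 1.96, 0.36]
MSE = 4.4000/4 = 1.1

1.1


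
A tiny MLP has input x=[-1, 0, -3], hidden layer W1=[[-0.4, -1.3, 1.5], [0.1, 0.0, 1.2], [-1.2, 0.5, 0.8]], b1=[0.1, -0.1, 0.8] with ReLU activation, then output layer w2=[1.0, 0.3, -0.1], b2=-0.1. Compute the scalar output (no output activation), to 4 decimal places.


z1[0] = (-0.4)·(-1) + (-1.3)·(0) + (1.5)·(-3) + 0.1 = -4.0
z1[1] = (0.1)·(-1) + (0.0)·(0) + (1.2)·(-3) - 0.1 = -3.8
z1[2] = (-1.2)·(-1) + (0.5)·(0) + (0.8)·(-3) + 0.8 = -0.4
h = ReLU(z1) = [0.0, 0.0, 0.0]
output = (1.0)·(0.0) + (0.3)·(0.0) + (-0.1)·(0.0) - 0.1 = -0.1

-0.1


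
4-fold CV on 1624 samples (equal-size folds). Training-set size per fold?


Fold size = 1624/4 = 406
Training per fold = 1624 - 406 = 1218

1218


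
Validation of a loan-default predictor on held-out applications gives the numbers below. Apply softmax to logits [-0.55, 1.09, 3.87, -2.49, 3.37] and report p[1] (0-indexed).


Exponentials: e^-0.55=0.5769, e^1.09=2.9743, e^3.87=47.9424, e^-2.49=0.0829, e^3.37=29.0785
Sum = 80.655
Softmax = [0.0072, 0.0369, 0.5944, 0.001, 0.3605]
p[1] = 2.9743/80.655 = 0.0369

0.0369


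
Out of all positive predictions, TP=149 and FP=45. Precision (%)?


Precision = TP/(TP+FP)
= 149/(149+45)
= 149/194 = 76.8%

76.8%


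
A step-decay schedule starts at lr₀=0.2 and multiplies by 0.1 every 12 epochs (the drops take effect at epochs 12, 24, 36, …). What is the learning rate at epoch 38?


n_drops = ⌊38/12⌋ = 3
lr = 0.2·0.1^3 = 0.2·0.001 = 0.0002

0.0002


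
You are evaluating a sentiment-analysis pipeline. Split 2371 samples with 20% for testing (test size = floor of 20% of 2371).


Test = ⌊2371·20/100⌋ = 474
Train = 2371 - 474 = 1897

Train: 1897, Test: 474


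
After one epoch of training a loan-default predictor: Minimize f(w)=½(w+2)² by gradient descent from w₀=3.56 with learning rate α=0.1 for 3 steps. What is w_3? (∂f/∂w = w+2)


step 1: grad = 3.56+2 = 5.56; w = 3.56 - 0.1·(5.56) = 3.004
step 2: grad = 3.004+2 = 5.004; w = 3.004 - 0.1·(5.004) = 2.5036
step 3: grad = 2.5036+2 = 4.5036; w = 2.5036 - 0.1·(4.5036) = 2.05324

2.05324


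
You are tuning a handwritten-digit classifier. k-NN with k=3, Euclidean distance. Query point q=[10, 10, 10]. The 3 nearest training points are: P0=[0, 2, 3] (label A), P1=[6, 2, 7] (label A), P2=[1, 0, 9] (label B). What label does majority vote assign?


d(q,P0) = 14.5945  (label A)
d(q,P1) = 9.434  (label A)
d(q,P2) = 13.4907  (label B)
Votes: A=2, B=1
Majority → A

A


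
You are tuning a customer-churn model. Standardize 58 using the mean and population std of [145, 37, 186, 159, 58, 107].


μ = 115.3333, σ = 53.6553
z = (58 - 115.3333)/53.6553 = -1.0685

-1.0685


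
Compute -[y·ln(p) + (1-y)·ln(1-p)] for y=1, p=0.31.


BCE = -[y·ln(p) + (1-y)·ln(1-p)]
= -1·ln(0.31) - 0
= -ln(0.31) = 1.1712

1.1712


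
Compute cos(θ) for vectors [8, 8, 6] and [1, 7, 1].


A·B = 8·1 + 8·7 + 6·1 = 70
‖A‖ = √164 = 12.8062, ‖B‖ = √51 = 7.1414
cos = 70/(√164·√51) = 70/√8364 = 0.7654

0.7654


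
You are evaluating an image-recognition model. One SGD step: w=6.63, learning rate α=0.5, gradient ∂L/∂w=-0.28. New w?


w_new = w - α·∇
= 6.63 - 0.5·-0.28
= 6.63 + 0.14
= 6.77

6.77


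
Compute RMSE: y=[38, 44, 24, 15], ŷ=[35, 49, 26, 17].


MSE = 42/4 = 10.5
RMSE = √(42/4) = 3.2404

3.2404


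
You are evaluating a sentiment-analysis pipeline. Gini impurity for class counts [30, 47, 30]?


Probabilities: [30/107, 47/107, 30/107] ≈ [0.2804, 0.4393, 0.2804]
Σpᵢ² = (900 + 2209 + 900)/107² = 4009/11449
Gini = 1 - Σpᵢ² = 1 - 4009/11449 = 0.6498

0.6498


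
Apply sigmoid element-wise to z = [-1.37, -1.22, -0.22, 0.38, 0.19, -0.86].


σ(-1.37) = 1/(1+e^1.37) = 0.2026
σ(-1.22) = 1/(1+e^1.22) = 0.2279
σ(-0.22) = 1/(1+e^0.22) = 0.4452
σ(0.38) = 1/(1+e^-0.38) = 0.5939
σ(0.19) = 1/(1+e^-0.19) = 0.5474
σ(-0.86) = 1/(1+e^0.86) = 0.2973
result = [0.2026, 0.2279, 0.4452, 0.5939, 0.5474, 0.2973]

[0.2026, 0.2279, 0.4452, 0.5939, 0.5474, 0.2973]


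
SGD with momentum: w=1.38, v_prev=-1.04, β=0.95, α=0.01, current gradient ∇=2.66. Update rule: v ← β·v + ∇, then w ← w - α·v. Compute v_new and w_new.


v_new = 0.95·-1.04 + 2.66 = -0.988 + 2.66 = 1.672
w_new = 1.38 - 0.01·1.672 = 1.38 - 0.01672 = 1.36328

v_new=1.672, w_new=1.36328


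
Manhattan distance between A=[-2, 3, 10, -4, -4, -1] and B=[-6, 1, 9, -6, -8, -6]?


d = |-2+ 6| + |3-1| + |10-9| + |-4+ 6| + |-4+ 8| + |-1+ 6|
  = 4 + 2 + 1 + 2 + 4 + 5
  = 18

18


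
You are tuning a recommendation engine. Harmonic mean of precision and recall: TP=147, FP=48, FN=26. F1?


Precision = 147/195 = 0.7538
Recall = 147/173 = 0.8497
F1 = 2·P·R/(P+R) = 2·TP/(2·TP+FP+FN) = 294/(294+48+26) = 294/368 = 0.7989

0.7989


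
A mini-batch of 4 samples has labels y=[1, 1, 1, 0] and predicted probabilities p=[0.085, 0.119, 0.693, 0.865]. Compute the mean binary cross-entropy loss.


L[0] = -ln(0.085) = 2.4651
L[1] = -ln(0.119) = 2.1286
L[2] = -ln(0.693) = 0.3667
L[3] = -ln(1-0.865) = -ln(0.135) = 2.0025
mean = (2.4651 + 2.1286 + 0.3667 + 2.0025)/4 = 1.7407

1.7407


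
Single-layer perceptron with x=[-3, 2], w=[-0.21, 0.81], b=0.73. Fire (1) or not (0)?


z = (-3)·(-0.21) + (2)·(0.81) + 0.73
  = 2.98
step(z) = 1 (z≥0)

1


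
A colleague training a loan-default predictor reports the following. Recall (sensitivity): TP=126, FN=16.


Recall = TP/(TP+FN)
= 126/(126+16)
= 126/142 = 88.73%

88.73%


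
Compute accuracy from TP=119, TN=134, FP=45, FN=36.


Accuracy = (TP+TN)/(TP+TN+FP+FN)
= (119+134)/(334)
= 253/334 = 75.75%

75.75%


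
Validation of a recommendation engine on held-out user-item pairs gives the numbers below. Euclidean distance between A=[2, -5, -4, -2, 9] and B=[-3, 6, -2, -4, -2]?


d = √((2+ 3)² + (-5-6)² + (-4+ 2)² + (-2+ 4)² + (9+ 2)²)
  = √(25 + 121 + 4 + 4 + 121)
  = √275 = 16.5831

16.5831


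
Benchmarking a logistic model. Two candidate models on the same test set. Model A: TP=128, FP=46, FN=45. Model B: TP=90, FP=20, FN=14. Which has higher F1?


Model A: P=128/174=0.7356, R=128/173=0.7399, F1=2PR/(P+R)=2TP/(2TP+FP+FN)=256/347=0.7378
Model B: P=90/110=0.8182, R=90/104=0.8654, F1=2PR/(P+R)=2TP/(2TP+FP+FN)=180/214=0.8411
0.7378 < 0.8411 → Model B

Model B


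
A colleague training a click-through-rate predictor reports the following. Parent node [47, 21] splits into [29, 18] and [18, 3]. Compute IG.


Parent = [47, 21], H_parent = 0.8918
H_left = 0.9601 (n=47), H_right = 0.5917 (n=21)
H_children = (47/68)·0.9601 + (21/68)·0.5917 = 0.8463
IG = 0.8918 - 0.8463 = 0.0455

0.0455


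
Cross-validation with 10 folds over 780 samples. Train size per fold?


Fold size = 780/10 = 78
Training per fold = 780 - 78 = 702

702


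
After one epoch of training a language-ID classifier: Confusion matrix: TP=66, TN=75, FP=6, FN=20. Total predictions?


Total = TP + TN + FP + FN
= 66 + 75 + 6 + 20
= 167
(Predicted positive: 72, predicted negative: 95)

167


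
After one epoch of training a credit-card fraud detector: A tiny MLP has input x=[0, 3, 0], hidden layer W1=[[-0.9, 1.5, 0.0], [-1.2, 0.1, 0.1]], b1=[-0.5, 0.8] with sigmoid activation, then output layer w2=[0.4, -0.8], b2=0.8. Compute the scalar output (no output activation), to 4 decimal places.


z1[0] = (-0.9)·(0) + (1.5)·(3) + (0.0)·(0) - 0.5 = 4.0
z1[1] = (-1.2)·(0) + (0.1)·(3) + (0.1)·(0) + 0.8 = 1.1
h = sigmoid(z1) = [0.982, 0.7503]
output = (0.4)·(0.982) + (-0.8)·(0.7503) + 0.8 = 0.5926

0.5926


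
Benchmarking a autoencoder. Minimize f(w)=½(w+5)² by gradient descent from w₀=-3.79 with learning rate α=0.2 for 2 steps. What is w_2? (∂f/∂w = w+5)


step 1: grad = -3.79+5 = 1.21; w = -3.79 - 0.2·(1.21) = -4.032
step 2: grad = -4.032+5 = 0.968; w = -4.032 - 0.2·(0.968) = -4.2256

-4.2256


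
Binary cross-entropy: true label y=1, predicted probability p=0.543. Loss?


BCE = -[y·ln(p) + (1-y)·ln(1-p)]
= -1·ln(0.543) - 0
= -ln(0.543) = 0.6106

0.6106


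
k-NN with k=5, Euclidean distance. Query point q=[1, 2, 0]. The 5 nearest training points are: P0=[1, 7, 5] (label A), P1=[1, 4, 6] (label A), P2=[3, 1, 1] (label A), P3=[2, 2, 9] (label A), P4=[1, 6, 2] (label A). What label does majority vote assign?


d(q,P0) = 7.0711  (label A)
d(q,P1) = 6.3246  (label A)
d(q,P2) = 2.4495  (label A)
d(q,P3) = 9.0554  (label A)
d(q,P4) = 4.4721  (label A)
Votes: A=5, B=0
Majority → A

A


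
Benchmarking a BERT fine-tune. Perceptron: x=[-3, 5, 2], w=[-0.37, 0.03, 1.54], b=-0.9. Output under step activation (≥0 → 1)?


z = (-3)·(-0.37) + (5)·(0.03) + (2)·(1.54) - 0.9
  = 3.44
step(z) = 1 (z≥0)

1


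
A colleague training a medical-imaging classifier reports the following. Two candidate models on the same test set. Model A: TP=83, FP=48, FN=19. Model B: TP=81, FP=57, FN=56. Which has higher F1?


Model A: P=83/131=0.6336, R=83/102=0.8137, F1=2PR/(P+R)=2TP/(2TP+FP+FN)=166/233=0.7124
Model B: P=81/138=0.587, R=81/137=0.5912, F1=2PR/(P+R)=2TP/(2TP+FP+FN)=162/275=0.5891
0.7124 > 0.5891 → Model A

Model A


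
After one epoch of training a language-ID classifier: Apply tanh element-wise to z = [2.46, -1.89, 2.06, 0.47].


tanh(2.46) = 0.9855
tanh(-1.89) = -0.9554
tanh(2.06) = 0.968
tanh(0.47) = 0.4382
result = [0.9855, -0.9554, 0.968, 0.4382]

[0.9855, -0.9554, 0.968, 0.4382]


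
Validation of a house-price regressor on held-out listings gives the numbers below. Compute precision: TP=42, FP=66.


Precision = TP/(TP+FP)
= 42/(42+66)
= 42/108 = 38.89%

38.89%


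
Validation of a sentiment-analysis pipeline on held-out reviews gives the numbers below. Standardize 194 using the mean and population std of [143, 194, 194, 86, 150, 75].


μ = 140.3333, σ = 46.6928
z = (194 - 140.3333)/46.6928 = 1.1494

1.1494


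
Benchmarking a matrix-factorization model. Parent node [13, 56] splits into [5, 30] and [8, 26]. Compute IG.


Parent = [13, 56], H_parent = 0.6981
H_left = 0.5917 (n=35), H_right = 0.7871 (n=34)
H_children = (35/69)·0.5917 + (34/69)·0.7871 = 0.688
IG = 0.6981 - 0.688 = 0.0101

0.0101


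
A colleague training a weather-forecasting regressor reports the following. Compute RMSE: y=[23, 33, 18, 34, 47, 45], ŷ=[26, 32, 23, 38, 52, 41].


MSE = 92/6 = 15.3333
RMSE = √(92/6) = 3.9158

3.9158


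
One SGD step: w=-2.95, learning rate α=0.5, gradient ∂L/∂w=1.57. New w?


w_new = w - α·∇
= -2.95 - 0.5·1.57
= -2.95 - 0.785
= -3.735

-3.735


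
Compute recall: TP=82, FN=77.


Recall = TP/(TP+FN)
= 82/(82+77)
= 82/159 = 51.57%

51.57%


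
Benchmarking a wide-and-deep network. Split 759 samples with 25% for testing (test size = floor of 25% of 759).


Test = ⌊759·25/100⌋ = 189
Train = 759 - 189 = 570

Train: 570, Test: 189


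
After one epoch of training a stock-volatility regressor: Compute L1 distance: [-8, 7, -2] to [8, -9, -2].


d = |-8-8| + |7+ 9| + |-2+ 2|
  = 16 + 16 + 0
  = 32

32


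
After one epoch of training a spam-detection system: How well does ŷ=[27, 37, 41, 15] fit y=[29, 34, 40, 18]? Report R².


ȳ = 30.25
SS_res = Σ(y-ŷ)² = 23
SS_tot = Σ(y-ȳ)² = 260.75
R² = 1 - SS_res/SS_tot = 1 - 0.0882 = 0.9118

0.9118


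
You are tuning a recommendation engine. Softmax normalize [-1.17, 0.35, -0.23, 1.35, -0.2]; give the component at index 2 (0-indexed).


Exponentials: e^-1.17=0.3104, e^0.35=1.4191, e^-0.23=0.7945, e^1.35=3.8574, e^-0.2=0.8187
Sum = 7.2001
Softmax = [0.0431, 0.1971, 0.1103, 0.5357, 0.1137]
p[2] = 0.7945/7.2001 = 0.1103

0.1103


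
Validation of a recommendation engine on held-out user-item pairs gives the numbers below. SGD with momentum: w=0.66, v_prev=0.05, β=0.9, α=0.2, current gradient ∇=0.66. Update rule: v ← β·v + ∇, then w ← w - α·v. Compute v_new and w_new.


v_new = 0.9·0.05 + 0.66 = 0.045 + 0.66 = 0.705
w_new = 0.66 - 0.2·0.705 = 0.66 - 0.141 = 0.519

v_new=0.705, w_new=0.519


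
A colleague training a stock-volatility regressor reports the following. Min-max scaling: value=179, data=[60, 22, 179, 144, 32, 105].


min=22, max=179
(179-22)/(179-22) = 157/157 = 1.0

1.0


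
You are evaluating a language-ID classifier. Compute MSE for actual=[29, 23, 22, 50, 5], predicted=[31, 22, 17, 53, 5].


Squared errors: (29-31)²=4, (23-22)²=1, (22-17)²=25, (50-53)²=9, (5-5)²=0
Sum = 39
MSE = 39/5 = 39/5

39/5


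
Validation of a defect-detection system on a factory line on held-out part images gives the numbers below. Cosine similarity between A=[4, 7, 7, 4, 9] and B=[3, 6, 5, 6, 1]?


A·B = 4·3 + 7·6 + 7·5 + 4·6 + 9·1 = 122
‖A‖ = √211 = 14.5258, ‖B‖ = √107 = 10.3441
cos = 122/(√211·√107) = 122/√22577 = 0.8119

0.8119


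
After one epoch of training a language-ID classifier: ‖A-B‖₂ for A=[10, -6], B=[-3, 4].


d = √((10+ 3)² + (-6-4)²)
  = √(169 + 100)
  = √269 = 16.4012

16.4012


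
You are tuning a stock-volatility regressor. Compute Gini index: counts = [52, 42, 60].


Probabilities: [52/154, 42/154, 60/154] ≈ [0.3377, 0.2727, 0.3896]
Σpᵢ² = (2704 + 1764 + 3600)/154² = 8068/23716
Gini = 1 - Σpᵢ² = 1 - 8068/23716 = 0.6598

0.6598


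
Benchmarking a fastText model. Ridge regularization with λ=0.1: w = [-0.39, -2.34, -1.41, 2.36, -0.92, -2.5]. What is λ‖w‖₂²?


‖w‖₂² = (-0.39)² + (-2.34)² + (-1.41)² + (2.36)² + (-0.92)² + (-2.5)²
     = 0.1521 + 5.4756 + 1.9881 + 5.5696 + 0.8464 + 6.25
     = 20.2818
λ·‖w‖₂² = 0.1·20.2818 = 2.02818

2.02818


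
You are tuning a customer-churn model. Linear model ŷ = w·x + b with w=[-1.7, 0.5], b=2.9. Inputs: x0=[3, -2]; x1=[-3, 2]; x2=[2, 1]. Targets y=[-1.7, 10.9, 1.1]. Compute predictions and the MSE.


ŷ0 = (-1.7)·(3) + (0.5)·(-2) + 2.9 = -3.2
ŷ1 = (-1.7)·(-3) + (0.5)·(2) + 2.9 = 9.0
ŷ2 = (-1.7)·(2) + (0.5)·(1) + 2.9 = 0.0
errors² = [2.25, 3.61, 1.21]
MSE = 7.0700/3 = 2.3567

2.3567


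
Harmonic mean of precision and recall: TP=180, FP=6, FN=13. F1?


Precision = 180/186 = 0.9677
Recall = 180/193 = 0.9326
F1 = 2·P·R/(P+R) = 2·TP/(2·TP+FP+FN) = 360/(360+6+13) = 360/379 = 0.9499

0.9499


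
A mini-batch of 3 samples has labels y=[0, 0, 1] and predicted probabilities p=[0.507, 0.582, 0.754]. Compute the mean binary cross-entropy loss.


L[0] = -ln(1-0.507) = -ln(0.493) = 0.7072
L[1] = -ln(1-0.582) = -ln(0.418) = 0.8723
L[2] = -ln(0.754) = 0.2824
mean = (0.7072 + 0.8723 + 0.2824)/3 = 0.6206

0.6206


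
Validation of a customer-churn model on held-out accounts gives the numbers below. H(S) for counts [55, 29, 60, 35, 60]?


Probabilities: [55/239, 29/239, 60/239, 35/239, 60/239] ≈ [0.2301, 0.1213, 0.251, 0.1464, 0.251]
H = -((55/239)·log₂(55/239) + (29/239)·log₂(29/239) + (60/239)·log₂(60/239) + (35/239)·log₂(35/239) + (60/239)·log₂(60/239))
  = 2.264 bits

2.264 bits


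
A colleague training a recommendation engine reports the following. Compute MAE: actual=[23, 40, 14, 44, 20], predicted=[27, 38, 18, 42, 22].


Absolute errors: |23-27|=4, |40-38|=2, |14-18|=4, |44-42|=2, |20-22|=2
Sum = 14
MAE = 14/5 = 14/5

14/5


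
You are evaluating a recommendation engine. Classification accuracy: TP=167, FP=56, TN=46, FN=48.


Accuracy = (TP+TN)/(TP+TN+FP+FN)
= (167+46)/(317)
= 213/317 = 67.19%

67.19%


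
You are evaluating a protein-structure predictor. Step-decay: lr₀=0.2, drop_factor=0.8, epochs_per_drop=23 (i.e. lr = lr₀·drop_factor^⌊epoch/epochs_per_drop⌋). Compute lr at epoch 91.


n_drops = ⌊91/23⌋ = 3
lr = 0.2·0.8^3 = 0.2·0.512 = 0.1024

0.1024


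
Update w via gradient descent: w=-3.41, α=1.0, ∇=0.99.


w_new = w - α·∇
= -3.41 - 1.0·0.99
= -3.41 - 0.99
= -4.4

-4.4


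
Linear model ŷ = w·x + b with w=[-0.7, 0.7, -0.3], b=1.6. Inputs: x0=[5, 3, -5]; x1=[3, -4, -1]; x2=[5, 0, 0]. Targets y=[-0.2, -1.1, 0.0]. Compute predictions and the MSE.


ŷ0 = (-0.7)·(5) + (0.7)·(3) + (-0.3)·(-5) + 1.6 = 1.7
ŷ1 = (-0.7)·(3) + (0.7)·(-4) + (-0.3)·(-1) + 1.6 = -3.0
ŷ2 = (-0.7)·(5) + (0.7)·(0) + (-0.3)·(0) + 1.6 = -1.9
errors² = [3.61, 3.61, 3.61]
MSE = 10.8300/3 = 3.61

3.61


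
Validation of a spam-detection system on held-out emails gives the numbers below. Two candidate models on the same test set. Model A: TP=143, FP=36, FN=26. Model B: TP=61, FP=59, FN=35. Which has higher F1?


Model A: P=143/179=0.7989, R=143/169=0.8462, F1=2PR/(P+R)=2TP/(2TP+FP+FN)=286/348=0.8218
Model B: P=61/120=0.5083, R=61/96=0.6354, F1=2PR/(P+R)=2TP/(2TP+FP+FN)=122/216=0.5648
0.8218 > 0.5648 → Model A

Model A


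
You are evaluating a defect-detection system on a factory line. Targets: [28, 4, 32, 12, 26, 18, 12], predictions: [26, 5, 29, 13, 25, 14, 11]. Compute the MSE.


Squared errors: (28-26)²=4, (4-5)²=1, (32-29)²=9, (12-13)²=1, (26-25)²=1, (18-14)²=16, (12-11)²=1
Sum = 33
MSE = 33/7 = 33/7

33/7


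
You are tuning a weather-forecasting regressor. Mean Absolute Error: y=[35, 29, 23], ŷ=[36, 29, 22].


Absolute errors: |35-36|=1, |29-29|=0, |23-22|=1
Sum = 2
MAE = 2/3 = 2/3

2/3


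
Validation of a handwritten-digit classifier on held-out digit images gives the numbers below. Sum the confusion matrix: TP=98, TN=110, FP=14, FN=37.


Total = TP + TN + FP + FN
= 98 + 110 + 14 + 37
= 259
(Predicted positive: 112, predicted negative: 147)

259


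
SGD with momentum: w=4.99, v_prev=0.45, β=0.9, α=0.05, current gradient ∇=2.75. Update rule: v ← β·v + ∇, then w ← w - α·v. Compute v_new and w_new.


v_new = 0.9·0.45 + 2.75 = 0.405 + 2.75 = 3.155
w_new = 4.99 - 0.05·3.155 = 4.99 - 0.15775 = 4.83225

v_new=3.155, w_new=4.83225


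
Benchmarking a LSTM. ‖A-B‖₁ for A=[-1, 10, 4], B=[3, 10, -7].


d = |-1-3| + |10-10| + |4+ 7|
  = 4 + 0 + 11
  = 15

15


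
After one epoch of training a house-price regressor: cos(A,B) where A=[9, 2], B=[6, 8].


A·B = 9·6 + 2·8 = 70
‖A‖ = √85 = 9.2195, ‖B‖ = √100 = 10
cos = 70/(√85·√100) = 70/√8500 = 0.7593

0.7593


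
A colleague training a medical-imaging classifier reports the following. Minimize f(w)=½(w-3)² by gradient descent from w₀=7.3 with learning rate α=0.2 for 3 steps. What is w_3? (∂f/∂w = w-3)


step 1: grad = 7.3-3 = 4.3; w = 7.3 - 0.2·(4.3) = 6.44
step 2: grad = 6.44-3 = 3.44; w = 6.44 - 0.2·(3.44) = 5.752
step 3: grad = 5.752-3 = 2.752; w = 5.752 - 0.2·(2.752) = 5.2016

5.2016


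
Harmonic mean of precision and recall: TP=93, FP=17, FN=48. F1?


Precision = 93/110 = 0.8455
Recall = 93/141 = 0.6596
F1 = 2·P·R/(P+R) = 2·TP/(2·TP+FP+FN) = 186/(186+17+48) = 186/251 = 0.741

0.741


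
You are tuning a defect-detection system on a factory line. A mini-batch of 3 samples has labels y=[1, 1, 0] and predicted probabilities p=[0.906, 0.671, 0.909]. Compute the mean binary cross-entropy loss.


L[0] = -ln(0.906) = 0.0987
L[1] = -ln(0.671) = 0.399
L[2] = -ln(1-0.909) = -ln(0.091) = 2.3969
mean = (0.0987 + 0.399 + 2.3969)/3 = 0.9649

0.9649


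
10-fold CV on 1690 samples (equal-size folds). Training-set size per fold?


Fold size = 1690/10 = 169
Training per fold = 1690 - 169 = 1521

1521


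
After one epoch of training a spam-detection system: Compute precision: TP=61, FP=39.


Precision = TP/(TP+FP)
= 61/(61+39)
= 61/100 = 61.0%

61.0%


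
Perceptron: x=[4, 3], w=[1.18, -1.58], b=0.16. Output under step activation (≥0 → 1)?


z = (4)·(1.18) + (3)·(-1.58) + 0.16
  = 0.14
step(z) = 1 (z≥0)

1


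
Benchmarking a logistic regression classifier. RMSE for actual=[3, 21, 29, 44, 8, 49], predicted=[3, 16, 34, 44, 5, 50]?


MSE = 60/6 = 10
RMSE = √(60/6) = 3.1623

3.1623


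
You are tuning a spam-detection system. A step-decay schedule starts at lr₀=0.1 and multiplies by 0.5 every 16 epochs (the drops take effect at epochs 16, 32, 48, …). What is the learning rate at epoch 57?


n_drops = ⌊57/16⌋ = 3
lr = 0.1·0.5^3 = 0.1·0.125 = 0.0125

0.0125
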